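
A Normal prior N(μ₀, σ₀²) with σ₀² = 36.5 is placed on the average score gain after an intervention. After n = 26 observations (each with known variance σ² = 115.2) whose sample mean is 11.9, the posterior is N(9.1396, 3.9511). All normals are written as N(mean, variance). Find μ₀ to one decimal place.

μ₀ = -13.6

With known observation variance, the Normal–Normal posterior has precision τ_n = τ₀ + n/σ² and mean μ_n = (τ₀μ₀ + (n/σ²)x̄)/τ_n.
Here τ₀ = 1/36.5 = 0.027397 and τ_data = 26/115.2 = 0.225694, so τ_n = 0.253091.
Rearranging for μ₀: μ₀ = (μ_n·τ_n − τ_data·x̄)/τ₀ = (9.1396·0.253091 − 0.225694·11.9) / 0.027397 = -0.372608/0.027397 ≈ -13.6.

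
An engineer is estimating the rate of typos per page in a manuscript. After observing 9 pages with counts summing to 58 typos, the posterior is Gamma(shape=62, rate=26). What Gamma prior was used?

Gamma(shape=4, rate=17)

Gamma–Poisson conjugacy: posterior shape = α + Σxᵢ, posterior rate = β + n.
So α = 62 − 58 = 4 and β = 26 − 9 = 17.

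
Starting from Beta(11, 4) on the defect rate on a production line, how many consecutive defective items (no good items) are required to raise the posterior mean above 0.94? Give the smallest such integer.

After k defective items and 0 good items the posterior is Beta(11+k, 4), with mean (11+k)/(11+4+k).
Set (11+k)/(15+k) > 0.94 and solve: k > (0.94·15 − 11)/(1 − 0.94) = 51.667.
The smallest integer exceeding 51.667 is 52, and checking k=52: (63)/(67) = 0.9403 > 0.94.

k = 52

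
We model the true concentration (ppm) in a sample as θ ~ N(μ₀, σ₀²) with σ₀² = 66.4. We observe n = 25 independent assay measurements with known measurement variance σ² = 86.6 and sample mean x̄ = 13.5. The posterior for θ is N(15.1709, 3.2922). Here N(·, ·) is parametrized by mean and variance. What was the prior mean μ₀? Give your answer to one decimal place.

μ₀ = 47.2

The posterior mean is a precision-weighted average: μ_n = (τ₀μ₀ + τ_data·x̄)/(τ₀+τ_data), with τ₀=1/σ₀² and τ_data=n/σ².
Here τ₀ = 1/66.4 = 0.015060 and τ_data = 25/86.6 = 0.288684, so τ_n = 0.303744.
Rearranging for μ₀: μ₀ = (μ_n·τ_n − τ_data·x̄)/τ₀ = (15.1709·0.303744 − 0.288684·13.5) / 0.015060 = 0.710836/0.015060 ≈ 47.2.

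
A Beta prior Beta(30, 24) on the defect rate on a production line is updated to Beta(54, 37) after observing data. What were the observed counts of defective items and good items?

Beta is conjugate to the binomial likelihood: posterior = Beta(a+s, b+f).
Match parameters: s=54−30=24, f=37−24=13.

24 defective items and 13 good items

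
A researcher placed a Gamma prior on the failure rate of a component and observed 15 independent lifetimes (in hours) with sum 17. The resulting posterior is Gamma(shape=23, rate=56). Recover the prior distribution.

For an exponential likelihood with a Gamma(α, β) prior on the rate, n observations with total T give posterior Gamma(α+n, β+T).
So α = 23 − 15 = 8 and β = 56 − 17 = 39.

Gamma(shape=8, rate=39)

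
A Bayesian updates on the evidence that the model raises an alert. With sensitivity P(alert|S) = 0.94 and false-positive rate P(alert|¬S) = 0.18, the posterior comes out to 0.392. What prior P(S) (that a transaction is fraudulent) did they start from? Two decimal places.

P(S) = 0.11

In odds form, posterior odds = prior odds × likelihood ratio, so prior odds = posterior odds ÷ LR.
Posterior odds = 0.392/(1−0.392) = 0.6447. LR = 0.94/0.18 = 5.2222.
Prior odds = 0.6447/5.2222 = 0.1235, so P(S) = 0.1235/(1+0.1235) ≈ 0.11.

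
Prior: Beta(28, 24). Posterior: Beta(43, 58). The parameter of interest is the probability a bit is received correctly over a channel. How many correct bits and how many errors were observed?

Beta is conjugate to the binomial likelihood: posterior = Beta(α+s, β+f).
Match parameters: s=43−28=15, f=58−24=34.

15 correct bits and 34 errors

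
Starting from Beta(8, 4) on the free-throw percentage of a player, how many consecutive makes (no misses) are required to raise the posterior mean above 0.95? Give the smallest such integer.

After k makes and 0 misses the posterior is Beta(8+k, 4), with mean (8+k)/(8+4+k).
Set (8+k)/(12+k) > 0.95 and solve: k > (0.95·12 − 8)/(1 − 0.95) = 68.000.
The smallest integer exceeding 68.000 is 69, and checking k=69: (77)/(81) = 0.9506 > 0.95.

k = 69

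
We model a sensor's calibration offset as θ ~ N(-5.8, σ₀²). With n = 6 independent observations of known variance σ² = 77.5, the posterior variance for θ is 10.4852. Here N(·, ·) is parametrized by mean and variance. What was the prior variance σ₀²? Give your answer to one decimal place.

σ₀² = 55.7

Posterior precision equals prior precision plus data precision: 1/σ_n² = 1/σ₀² + n/σ².
So 1/σ₀² = 1/10.4852 − 6/77.5 = 0.095373 − 0.077419 = 0.017954.
Hence σ₀² = 1/0.017954 ≈ 55.7.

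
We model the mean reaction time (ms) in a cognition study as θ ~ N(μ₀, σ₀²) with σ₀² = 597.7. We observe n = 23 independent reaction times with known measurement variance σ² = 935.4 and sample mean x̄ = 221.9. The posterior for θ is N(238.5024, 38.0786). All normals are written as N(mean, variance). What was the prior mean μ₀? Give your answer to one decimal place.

With known observation variance, the Normal–Normal posterior has precision τ_n = τ₀ + n/σ² and mean μ_n = (τ₀μ₀ + (n/σ²)x̄)/τ_n.
Here τ₀ = 1/597.7 = 0.001673 and τ_data = 23/935.4 = 0.024588, so τ_n = 0.026261.
Rearranging for μ₀: μ₀ = (μ_n·τ_n − τ_data·x̄)/τ₀ = (238.5024·0.026261 − 0.024588·221.9) / 0.001673 = 0.807234/0.001673 ≈ 482.5.

μ₀ = 482.5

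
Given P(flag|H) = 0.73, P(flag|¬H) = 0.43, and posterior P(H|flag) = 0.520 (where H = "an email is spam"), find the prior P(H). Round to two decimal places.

P(H) = 0.39

Bayes' rule in odds form gives O(H|E) = O(H)·[P(E|H)/P(E|¬H)], hence O(H) = O(H|E)/LR.
Posterior odds = 0.520/(1−0.520) = 1.0833. LR = 0.73/0.43 = 1.6977.
Prior odds = 1.0833/1.6977 = 0.6381, so P(H) = 0.6381/(1+0.6381) ≈ 0.39.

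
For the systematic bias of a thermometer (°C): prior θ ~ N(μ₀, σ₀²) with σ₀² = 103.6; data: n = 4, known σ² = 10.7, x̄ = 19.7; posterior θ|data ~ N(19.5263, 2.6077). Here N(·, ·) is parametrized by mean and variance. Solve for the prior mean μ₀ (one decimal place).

μ₀ = 12.8

The posterior mean is a precision-weighted average: μ_n = (τ₀μ₀ + τ_data·x̄)/(τ₀+τ_data), with τ₀=1/σ₀² and τ_data=n/σ².
Here τ₀ = 1/103.6 = 0.009653 and τ_data = 4/10.7 = 0.373832, so τ_n = 0.383485.
Rearranging for μ₀: μ₀ = (μ_n·τ_n − τ_data·x̄)/τ₀ = (19.5263·0.383485 − 0.373832·19.7) / 0.009653 = 0.123553/0.009653 ≈ 12.8.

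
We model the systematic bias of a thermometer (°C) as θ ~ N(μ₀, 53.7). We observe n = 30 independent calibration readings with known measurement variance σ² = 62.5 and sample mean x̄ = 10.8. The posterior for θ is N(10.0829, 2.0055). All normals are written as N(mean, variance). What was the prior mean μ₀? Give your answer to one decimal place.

The posterior mean is a precision-weighted average: μ_n = (τ₀μ₀ + τ_data·x̄)/(τ₀+τ_data), with τ₀=1/σ₀² and τ_data=n/σ².
Here τ₀ = 1/53.7 = 0.018622 and τ_data = 30/62.5 = 0.480000, so τ_n = 0.498622.
Rearranging for μ₀: μ₀ = (μ_n·τ_n − τ_data·x̄)/τ₀ = (10.0829·0.498622 − 0.480000·10.8) / 0.018622 = -0.156444/0.018622 ≈ -8.4.

μ₀ = -8.4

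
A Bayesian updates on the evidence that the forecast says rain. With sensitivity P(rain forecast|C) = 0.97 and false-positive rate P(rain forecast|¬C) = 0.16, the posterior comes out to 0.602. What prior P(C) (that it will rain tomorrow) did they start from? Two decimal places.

P(C) = 0.20

In odds form, posterior odds = prior odds × likelihood ratio, so prior odds = posterior odds ÷ LR.
Posterior odds = 0.602/(1−0.602) = 1.5126. LR = 0.97/0.16 = 6.0625.
Prior odds = 1.5126/6.0625 = 0.2495, so P(C) = 0.2495/(1+0.2495) ≈ 0.20.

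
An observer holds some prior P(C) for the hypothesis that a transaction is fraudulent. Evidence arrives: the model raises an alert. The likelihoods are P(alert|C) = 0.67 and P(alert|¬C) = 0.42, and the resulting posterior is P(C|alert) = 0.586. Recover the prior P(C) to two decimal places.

In odds form, posterior odds = prior odds × likelihood ratio, so prior odds = posterior odds ÷ LR.
Posterior odds = 0.586/(1−0.586) = 1.4155. LR = 0.67/0.42 = 1.5952.
Prior odds = 1.4155/1.5952 = 0.8873, so P(C) = 0.8873/(1+0.8873) ≈ 0.47.

P(C) = 0.47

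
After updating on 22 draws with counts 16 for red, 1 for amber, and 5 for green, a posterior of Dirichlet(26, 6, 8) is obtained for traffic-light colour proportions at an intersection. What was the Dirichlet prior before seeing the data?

Dirichlet(10, 5, 3)

For a Dirichlet(α) prior with multinomial counts c, the posterior is Dirichlet(α + c) componentwise.
Subtract each count from the matching posterior parameter: 26−16=10, 6−1=5, 8−5=3.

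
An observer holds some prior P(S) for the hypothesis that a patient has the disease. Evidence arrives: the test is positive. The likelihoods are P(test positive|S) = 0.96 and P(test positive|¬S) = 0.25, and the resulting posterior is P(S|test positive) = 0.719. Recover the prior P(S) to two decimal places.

P(S) = 0.40

In odds form, posterior odds = prior odds × likelihood ratio, so prior odds = posterior odds ÷ LR.
Posterior odds = 0.719/(1−0.719) = 2.5587. LR = 0.96/0.25 = 3.8400.
Prior odds = 2.5587/3.8400 = 0.6663, so P(S) = 0.6663/(1+0.6663) ≈ 0.40.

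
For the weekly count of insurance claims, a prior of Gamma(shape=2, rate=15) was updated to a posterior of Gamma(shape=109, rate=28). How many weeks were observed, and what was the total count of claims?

n = 13 weeks with total 107 claims

A Gamma(α, β) prior (rate parametrization) on a Poisson rate with n observations summing to S gives posterior Gamma(α+S, β+n).
Matching: Σxᵢ = 109 − 2 = 107 and n = 28 − 15 = 13.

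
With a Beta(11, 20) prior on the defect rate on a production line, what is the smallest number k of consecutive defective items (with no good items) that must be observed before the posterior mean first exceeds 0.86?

k = 112

After k defective items and 0 good items the posterior is Beta(11+k, 20), with mean (11+k)/(11+20+k).
Set (11+k)/(31+k) > 0.86 and solve: k > (0.86·31 − 11)/(1 − 0.86) = 111.857.
The smallest integer exceeding 111.857 is 112.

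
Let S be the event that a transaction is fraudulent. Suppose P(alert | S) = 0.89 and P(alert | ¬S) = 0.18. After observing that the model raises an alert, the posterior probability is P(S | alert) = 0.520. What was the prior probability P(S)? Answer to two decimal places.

In odds form, posterior odds = prior odds × likelihood ratio, so prior odds = posterior odds ÷ LR.
Posterior odds = 0.520/(1−0.520) = 1.0833. LR = 0.89/0.18 = 4.9444.
Prior odds = 1.0833/4.9444 = 0.2191, so P(S) = 0.2191/(1+0.2191) ≈ 0.18.

P(S) = 0.18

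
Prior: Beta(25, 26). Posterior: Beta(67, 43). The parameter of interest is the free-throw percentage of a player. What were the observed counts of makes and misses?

42 makes and 17 misses

A Beta(α, β) prior with s successes and f failures in binomial data gives a Beta(α+s, β+f) posterior.
Match parameters: s=67−25=42, f=43−26=17.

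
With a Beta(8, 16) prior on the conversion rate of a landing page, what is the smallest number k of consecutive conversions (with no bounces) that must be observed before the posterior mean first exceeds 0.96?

After k conversions and 0 bounces the posterior is Beta(8+k, 16), with mean (8+k)/(8+16+k).
Set (8+k)/(24+k) > 0.96 and solve: k > (0.96·24 − 8)/(1 − 0.96) = 376.000.
The smallest integer exceeding 376.000 is 377.

k = 377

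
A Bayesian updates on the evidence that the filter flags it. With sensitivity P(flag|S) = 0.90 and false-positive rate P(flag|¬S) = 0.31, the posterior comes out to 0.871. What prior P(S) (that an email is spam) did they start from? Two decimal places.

P(S) = 0.70

Bayes' rule in odds form gives O(S|E) = O(S)·[P(E|S)/P(E|¬S)], hence O(S) = O(S|E)/LR.
Posterior odds = 0.871/(1−0.871) = 6.7519. LR = 0.90/0.31 = 2.9032.
Prior odds = 6.7519/2.9032 = 2.3257, so P(S) = 2.3257/(1+2.3257) ≈ 0.70.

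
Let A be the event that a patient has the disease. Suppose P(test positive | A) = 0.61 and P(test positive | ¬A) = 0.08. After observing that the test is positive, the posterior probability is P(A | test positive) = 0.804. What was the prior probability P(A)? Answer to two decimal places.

P(A) = 0.35

In odds form, posterior odds = prior odds × likelihood ratio, so prior odds = posterior odds ÷ LR.
Posterior odds = 0.804/(1−0.804) = 4.1020. LR = 0.61/0.08 = 7.6250.
Prior odds = 4.1020/7.6250 = 0.5380, so P(A) = 0.5380/(1+0.5380) ≈ 0.35.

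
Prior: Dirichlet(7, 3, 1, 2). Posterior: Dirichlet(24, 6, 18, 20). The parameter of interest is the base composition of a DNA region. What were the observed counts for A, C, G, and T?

For a Dirichlet(α) prior with multinomial counts c, the posterior is Dirichlet(α + c) componentwise.
Counts are posterior − prior componentwise: 24−7=17, 6−3=3, 18−1=17, 20−2=18.

counts (17, 3, 17, 18)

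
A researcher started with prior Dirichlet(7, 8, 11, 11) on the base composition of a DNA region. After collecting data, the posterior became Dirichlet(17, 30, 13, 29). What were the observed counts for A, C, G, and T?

For a Dirichlet(α) prior with multinomial counts c, the posterior is Dirichlet(α + c) componentwise.
Counts are posterior − prior componentwise: 17−7=10, 30−8=22, 13−11=2, 29−11=18.

counts (10, 22, 2, 18)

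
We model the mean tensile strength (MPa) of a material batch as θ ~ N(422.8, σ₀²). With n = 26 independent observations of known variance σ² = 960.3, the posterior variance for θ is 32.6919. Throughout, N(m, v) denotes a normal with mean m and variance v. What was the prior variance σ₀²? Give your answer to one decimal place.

σ₀² = 284.6

Posterior precision equals prior precision plus data precision: 1/σ_n² = 1/σ₀² + n/σ².
So 1/σ₀² = 1/32.6919 − 26/960.3 = 0.030589 − 0.027075 = 0.003514.
Hence σ₀² = 1/0.003514 ≈ 284.6.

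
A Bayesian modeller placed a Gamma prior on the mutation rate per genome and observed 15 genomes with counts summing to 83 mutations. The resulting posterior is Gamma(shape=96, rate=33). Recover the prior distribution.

Gamma(shape=13, rate=18)

A Gamma(α, β) prior (rate parametrization) on a Poisson rate with n observations summing to S gives posterior Gamma(α+S, β+n).
So α = 96 − 83 = 13 and β = 33 − 15 = 18.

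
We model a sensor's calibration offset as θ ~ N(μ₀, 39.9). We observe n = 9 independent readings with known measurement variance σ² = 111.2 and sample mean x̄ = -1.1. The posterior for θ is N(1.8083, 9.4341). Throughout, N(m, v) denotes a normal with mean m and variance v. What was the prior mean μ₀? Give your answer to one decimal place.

With known observation variance, the Normal–Normal posterior has precision τ_n = τ₀ + n/σ² and mean μ_n = (τ₀μ₀ + (n/σ²)x̄)/τ_n.
Here τ₀ = 1/39.9 = 0.025063 and τ_data = 9/111.2 = 0.080935, so τ_n = 0.105998.
Rearranging for μ₀: μ₀ = (μ_n·τ_n − τ_data·x̄)/τ₀ = (1.8083·0.105998 − 0.080935·-1.1) / 0.025063 = 0.280705/0.025063 ≈ 11.2.

μ₀ = 11.2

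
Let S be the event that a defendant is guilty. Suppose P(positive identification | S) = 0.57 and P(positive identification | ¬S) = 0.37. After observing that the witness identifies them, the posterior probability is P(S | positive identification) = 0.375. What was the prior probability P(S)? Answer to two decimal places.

P(S) = 0.28

In odds form, posterior odds = prior odds × likelihood ratio, so prior odds = posterior odds ÷ LR.
Posterior odds = 0.375/(1−0.375) = 0.6000. LR = 0.57/0.37 = 1.5405.
Prior odds = 0.6000/1.5405 = 0.3895, so P(S) = 0.3895/(1+0.3895) ≈ 0.28.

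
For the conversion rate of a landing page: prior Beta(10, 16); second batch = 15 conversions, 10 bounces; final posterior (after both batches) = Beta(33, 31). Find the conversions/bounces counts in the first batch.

8 conversions and 5 bounces

Sequential conjugate updates are equivalent to a single update on the pooled data, so total successes = posterior α − prior α and total failures = posterior β − prior β.
Total across both batches: 33−10=23 conversions, 31−16=15 bounces.
Subtract the second batch: 23−15=8 conversions and 15−10=5 bounces.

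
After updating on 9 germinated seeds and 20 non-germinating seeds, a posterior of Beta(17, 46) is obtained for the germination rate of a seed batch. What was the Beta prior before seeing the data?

Beta is conjugate to the binomial likelihood: posterior = Beta(a+s, b+f).
Subtract the data counts: 17−9=8, 46−20=26.

Beta(8, 26)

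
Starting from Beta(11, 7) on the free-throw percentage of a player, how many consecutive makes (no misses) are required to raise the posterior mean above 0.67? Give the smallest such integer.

After k makes and 0 misses the posterior is Beta(11+k, 7), with mean (11+k)/(11+7+k).
Set (11+k)/(18+k) > 0.67 and solve: k > (0.67·18 − 11)/(1 − 0.67) = 3.212.
The smallest integer exceeding 3.212 is 4.

k = 4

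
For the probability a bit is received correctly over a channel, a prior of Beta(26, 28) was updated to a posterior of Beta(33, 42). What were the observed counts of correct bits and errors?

7 correct bits and 14 errors

Under Beta–binomial conjugacy the posterior parameters are (α+s, β+f).
So s = 33 − 26 = 7 and f = 42 − 28 = 14.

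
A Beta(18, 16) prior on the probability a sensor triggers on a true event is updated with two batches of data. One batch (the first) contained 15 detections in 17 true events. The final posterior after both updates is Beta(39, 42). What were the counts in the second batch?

Sequential conjugate updates are equivalent to a single update on the pooled data, so total successes = posterior α − prior α and total failures = posterior β − prior β.
Total across both batches: 39−18=21 detections, 42−16=26 misses.
Subtract the first batch: 21−15=6 detections and 26−2=24 misses.

6 detections and 24 misses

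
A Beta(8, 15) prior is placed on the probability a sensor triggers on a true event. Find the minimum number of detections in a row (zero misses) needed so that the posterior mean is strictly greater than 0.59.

After k detections and 0 misses the posterior is Beta(8+k, 15), with mean (8+k)/(8+15+k).
Set (8+k)/(23+k) > 0.59 and solve: k > (0.59·23 − 8)/(1 − 0.59) = 13.585.
The smallest integer exceeding 13.585 is 14, and checking k=14: (22)/(37) = 0.5946 > 0.59.

k = 14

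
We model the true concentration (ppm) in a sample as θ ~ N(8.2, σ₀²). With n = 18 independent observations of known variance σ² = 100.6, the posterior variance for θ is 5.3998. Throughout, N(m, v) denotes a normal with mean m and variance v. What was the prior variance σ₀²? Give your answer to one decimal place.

Posterior precision equals prior precision plus data precision: 1/σ_n² = 1/σ₀² + n/σ².
So 1/σ₀² = 1/5.3998 − 18/100.6 = 0.185192 − 0.178926 = 0.006266.
Hence σ₀² = 1/0.006266 ≈ 159.6.

σ₀² = 159.6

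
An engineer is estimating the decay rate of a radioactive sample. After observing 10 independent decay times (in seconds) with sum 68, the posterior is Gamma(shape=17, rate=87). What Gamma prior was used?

Gamma(shape=7, rate=19)

Gamma–exponential conjugacy: posterior shape = α + n, posterior rate = β + Σtᵢ.
So α = 17 − 10 = 7 and β = 87 − 68 = 19.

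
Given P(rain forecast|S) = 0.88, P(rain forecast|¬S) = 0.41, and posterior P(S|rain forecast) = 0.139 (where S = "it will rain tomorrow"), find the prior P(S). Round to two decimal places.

In odds form, posterior odds = prior odds × likelihood ratio, so prior odds = posterior odds ÷ LR.
Posterior odds = 0.139/(1−0.139) = 0.1614. LR = 0.88/0.41 = 2.1463.
Prior odds = 0.1614/2.1463 = 0.0752, so P(S) = 0.0752/(1+0.0752) ≈ 0.07.

P(S) = 0.07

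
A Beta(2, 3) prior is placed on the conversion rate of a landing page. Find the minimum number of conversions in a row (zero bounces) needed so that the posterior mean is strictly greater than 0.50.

After k conversions and 0 bounces the posterior is Beta(2+k, 3), with mean (2+k)/(2+3+k).
Set (2+k)/(5+k) > 0.50 and solve: k > (0.50·5 − 2)/(1 − 0.50) = 1.000.
The smallest integer exceeding 1.000 is 2.

k = 2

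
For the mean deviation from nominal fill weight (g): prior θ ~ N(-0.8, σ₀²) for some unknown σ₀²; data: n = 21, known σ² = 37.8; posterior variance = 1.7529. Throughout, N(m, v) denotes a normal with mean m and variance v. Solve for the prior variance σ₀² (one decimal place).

σ₀² = 67.0

Posterior precision equals prior precision plus data precision: 1/σ_n² = 1/σ₀² + n/σ².
So 1/σ₀² = 1/1.7529 − 21/37.8 = 0.570483 − 0.555556 = 0.014927.
Hence σ₀² = 1/0.014927 ≈ 67.0.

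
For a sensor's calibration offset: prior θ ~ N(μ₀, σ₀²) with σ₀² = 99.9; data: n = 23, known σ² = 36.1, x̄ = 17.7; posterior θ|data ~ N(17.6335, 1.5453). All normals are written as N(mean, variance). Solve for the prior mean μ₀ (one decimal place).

With known observation variance, the Normal–Normal posterior has precision τ_n = τ₀ + n/σ² and mean μ_n = (τ₀μ₀ + (n/σ²)x̄)/τ_n.
Here τ₀ = 1/99.9 = 0.010010 and τ_data = 23/36.1 = 0.637119, so τ_n = 0.647129.
Rearranging for μ₀: μ₀ = (μ_n·τ_n − τ_data·x̄)/τ₀ = (17.6335·0.647129 − 0.637119·17.7) / 0.010010 = 0.134143/0.010010 ≈ 13.4.

μ₀ = 13.4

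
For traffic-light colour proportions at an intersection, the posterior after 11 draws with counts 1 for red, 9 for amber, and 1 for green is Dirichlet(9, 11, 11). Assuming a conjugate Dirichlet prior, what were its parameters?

Dirichlet(8, 2, 10)

For a Dirichlet(α) prior with multinomial counts c, the posterior is Dirichlet(α + c) componentwise.
Subtract each count from the matching posterior parameter: 9−1=8, 11−9=2, 11−1=10.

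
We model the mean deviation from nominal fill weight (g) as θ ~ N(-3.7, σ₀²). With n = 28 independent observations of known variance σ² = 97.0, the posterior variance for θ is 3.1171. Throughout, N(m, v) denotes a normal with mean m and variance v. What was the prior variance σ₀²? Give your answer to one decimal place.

For the Normal–Normal model with known σ², precisions add: τ_n = τ₀ + n/σ².
So 1/σ₀² = 1/3.1171 − 28/97.0 = 0.320811 − 0.288660 = 0.032151.
Hence σ₀² = 1/0.032151 ≈ 31.1.

σ₀² = 31.1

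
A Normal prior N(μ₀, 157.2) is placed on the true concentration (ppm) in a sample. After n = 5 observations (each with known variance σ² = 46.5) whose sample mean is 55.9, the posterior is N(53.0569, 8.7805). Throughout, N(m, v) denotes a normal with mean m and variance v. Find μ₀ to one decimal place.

μ₀ = 5.0

With known observation variance, the Normal–Normal posterior has precision τ_n = τ₀ + n/σ² and mean μ_n = (τ₀μ₀ + (n/σ²)x̄)/τ_n.
Here τ₀ = 1/157.2 = 0.006361 and τ_data = 5/46.5 = 0.107527, so τ_n = 0.113888.
Rearranging for μ₀: μ₀ = (μ_n·τ_n − τ_data·x̄)/τ₀ = (53.0569·0.113888 − 0.107527·55.9) / 0.006361 = 0.031785/0.006361 ≈ 5.0.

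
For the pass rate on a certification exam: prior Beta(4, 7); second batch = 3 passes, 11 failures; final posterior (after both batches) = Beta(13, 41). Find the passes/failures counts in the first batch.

6 passes and 23 failures

Because Beta–binomial updating is additive in the counts, the combined data contributed (α_post−α_prior, β_post−β_prior) successes and failures.
Total across both batches: 13−4=9 passes, 41−7=34 failures.
Subtract the second batch: 9−3=6 passes and 34−11=23 failures.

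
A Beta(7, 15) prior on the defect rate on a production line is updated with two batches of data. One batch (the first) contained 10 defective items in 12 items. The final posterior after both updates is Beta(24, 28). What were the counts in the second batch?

Sequential conjugate updates are equivalent to a single update on the pooled data, so total successes = posterior α − prior α and total failures = posterior β − prior β.
Total across both batches: 24−7=17 defective items, 28−15=13 good items.
Subtract the first batch: 17−10=7 defective items and 13−2=11 good items.

7 defective items and 11 good items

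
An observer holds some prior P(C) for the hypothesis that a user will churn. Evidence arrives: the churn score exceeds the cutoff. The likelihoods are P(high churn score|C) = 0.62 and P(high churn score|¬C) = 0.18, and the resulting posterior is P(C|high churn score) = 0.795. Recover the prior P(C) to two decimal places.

P(C) = 0.53

In odds form, posterior odds = prior odds × likelihood ratio, so prior odds = posterior odds ÷ LR.
Posterior odds = 0.795/(1−0.795) = 3.8780. LR = 0.62/0.18 = 3.4444.
Prior odds = 3.8780/3.4444 = 1.1259, so P(C) = 1.1259/(1+1.1259) ≈ 0.53.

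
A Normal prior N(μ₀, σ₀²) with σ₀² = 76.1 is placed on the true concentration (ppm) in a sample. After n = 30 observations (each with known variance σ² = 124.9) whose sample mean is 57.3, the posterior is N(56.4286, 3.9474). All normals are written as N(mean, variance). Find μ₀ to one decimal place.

μ₀ = 40.5

The posterior mean is a precision-weighted average: μ_n = (τ₀μ₀ + τ_data·x̄)/(τ₀+τ_data), with τ₀=1/σ₀² and τ_data=n/σ².
Here τ₀ = 1/76.1 = 0.013141 and τ_data = 30/124.9 = 0.240192, so τ_n = 0.253333.
Rearranging for μ₀: μ₀ = (μ_n·τ_n − τ_data·x̄)/τ₀ = (56.4286·0.253333 − 0.240192·57.3) / 0.013141 = 0.532225/0.013141 ≈ 40.5.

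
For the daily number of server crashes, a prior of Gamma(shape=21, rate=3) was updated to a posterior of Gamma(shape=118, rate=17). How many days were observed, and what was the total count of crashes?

Gamma–Poisson conjugacy: posterior shape = α + Σxᵢ, posterior rate = β + n.
Matching: Σxᵢ = 118 − 21 = 97 and n = 17 − 3 = 14.

n = 14 days with total 97 crashes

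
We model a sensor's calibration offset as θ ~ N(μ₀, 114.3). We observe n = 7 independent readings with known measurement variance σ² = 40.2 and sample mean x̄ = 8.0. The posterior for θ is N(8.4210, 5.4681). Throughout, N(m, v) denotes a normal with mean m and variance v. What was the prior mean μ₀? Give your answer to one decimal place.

The posterior mean is a precision-weighted average: μ_n = (τ₀μ₀ + τ_data·x̄)/(τ₀+τ_data), with τ₀=1/σ₀² and τ_data=n/σ².
Here τ₀ = 1/114.3 = 0.008749 and τ_data = 7/40.2 = 0.174129, so τ_n = 0.182878.
Rearranging for μ₀: μ₀ = (μ_n·τ_n − τ_data·x̄)/τ₀ = (8.4210·0.182878 − 0.174129·8.0) / 0.008749 = 0.146984/0.008749 ≈ 16.8.

μ₀ = 16.8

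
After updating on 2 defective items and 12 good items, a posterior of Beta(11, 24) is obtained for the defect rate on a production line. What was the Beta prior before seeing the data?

Under Beta–binomial conjugacy the posterior parameters are (α+s, β+f).
Subtract the data counts: 11−2=9, 24−12=12.

Beta(9, 12)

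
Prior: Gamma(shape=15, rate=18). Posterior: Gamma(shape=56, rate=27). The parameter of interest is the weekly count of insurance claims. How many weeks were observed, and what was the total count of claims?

n = 9 weeks with total 41 claims

Gamma–Poisson conjugacy: posterior shape = α + Σxᵢ, posterior rate = β + n.
Matching: Σxᵢ = 56 − 15 = 41 and n = 27 − 18 = 9.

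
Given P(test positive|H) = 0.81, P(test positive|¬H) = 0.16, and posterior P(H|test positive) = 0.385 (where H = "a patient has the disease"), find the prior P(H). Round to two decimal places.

P(H) = 0.11

In odds form, posterior odds = prior odds × likelihood ratio, so prior odds = posterior odds ÷ LR.
Posterior odds = 0.385/(1−0.385) = 0.6260. LR = 0.81/0.16 = 5.0625.
Prior odds = 0.6260/5.0625 = 0.1237, so P(H) = 0.1237/(1+0.1237) ≈ 0.11.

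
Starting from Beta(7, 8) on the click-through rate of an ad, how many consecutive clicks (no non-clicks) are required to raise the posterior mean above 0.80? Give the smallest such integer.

After k clicks and 0 non-clicks the posterior is Beta(7+k, 8), with mean (7+k)/(7+8+k).
Set (7+k)/(15+k) > 0.80 and solve: k > (0.80·15 − 7)/(1 − 0.80) = 25.000.
The smallest integer exceeding 25.000 is 26, and checking k=26: (33)/(41) = 0.8049 > 0.80.

k = 26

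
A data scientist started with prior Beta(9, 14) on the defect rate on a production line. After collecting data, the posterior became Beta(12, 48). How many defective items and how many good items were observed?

3 defective items and 34 good items

Under Beta–binomial conjugacy the posterior parameters are (a+s, b+f).
Match parameters: s=12−9=3, f=48−14=34.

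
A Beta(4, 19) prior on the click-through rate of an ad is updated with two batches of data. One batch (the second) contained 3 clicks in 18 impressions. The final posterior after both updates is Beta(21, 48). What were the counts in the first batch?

14 clicks and 14 non-clicks

Because Beta–binomial updating is additive in the counts, the combined data contributed (α_post−α_prior, β_post−β_prior) successes and failures.
Total across both batches: 21−4=17 clicks, 48−19=29 non-clicks.
Subtract the second batch: 17−3=14 clicks and 29−15=14 non-clicks.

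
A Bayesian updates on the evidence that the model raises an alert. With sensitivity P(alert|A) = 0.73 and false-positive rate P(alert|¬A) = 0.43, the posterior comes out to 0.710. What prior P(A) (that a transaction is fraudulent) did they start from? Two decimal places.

P(A) = 0.59

In odds form, posterior odds = prior odds × likelihood ratio, so prior odds = posterior odds ÷ LR.
Posterior odds = 0.710/(1−0.710) = 2.4483. LR = 0.73/0.43 = 1.6977.
Prior odds = 2.4483/1.6977 = 1.4421, so P(A) = 1.4421/(1+1.4421) ≈ 0.59.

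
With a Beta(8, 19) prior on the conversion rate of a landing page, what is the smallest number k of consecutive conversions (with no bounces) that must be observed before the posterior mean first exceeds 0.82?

k = 79

After k conversions and 0 bounces the posterior is Beta(8+k, 19), with mean (8+k)/(8+19+k).
Set (8+k)/(27+k) > 0.82 and solve: k > (0.82·27 − 8)/(1 − 0.82) = 78.556.
The smallest integer exceeding 78.556 is 79, and checking k=79: (87)/(106) = 0.8208 > 0.82.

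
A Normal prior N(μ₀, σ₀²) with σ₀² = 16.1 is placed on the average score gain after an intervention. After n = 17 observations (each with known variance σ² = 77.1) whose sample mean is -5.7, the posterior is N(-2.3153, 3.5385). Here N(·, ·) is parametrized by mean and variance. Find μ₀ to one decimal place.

μ₀ = 9.7

With known observation variance, the Normal–Normal posterior has precision τ_n = τ₀ + n/σ² and mean μ_n = (τ₀μ₀ + (n/σ²)x̄)/τ_n.
Here τ₀ = 1/16.1 = 0.062112 and τ_data = 17/77.1 = 0.220493, so τ_n = 0.282605.
Rearranging for μ₀: μ₀ = (μ_n·τ_n − τ_data·x̄)/τ₀ = (-2.3153·0.282605 − 0.220493·-5.7) / 0.062112 = 0.602495/0.062112 ≈ 9.7.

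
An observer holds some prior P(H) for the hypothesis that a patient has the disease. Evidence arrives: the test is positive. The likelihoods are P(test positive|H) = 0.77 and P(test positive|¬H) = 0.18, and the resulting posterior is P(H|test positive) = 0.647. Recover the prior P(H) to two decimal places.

In odds form, posterior odds = prior odds × likelihood ratio, so prior odds = posterior odds ÷ LR.
Posterior odds = 0.647/(1−0.647) = 1.8329. LR = 0.77/0.18 = 4.2778.
Prior odds = 1.8329/4.2778 = 0.4285, so P(H) = 0.4285/(1+0.4285) ≈ 0.30.

P(H) = 0.30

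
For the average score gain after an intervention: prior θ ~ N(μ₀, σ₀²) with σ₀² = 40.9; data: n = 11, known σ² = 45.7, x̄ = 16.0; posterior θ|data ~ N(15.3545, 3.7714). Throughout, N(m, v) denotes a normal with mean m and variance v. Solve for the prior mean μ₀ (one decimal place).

The posterior mean is a precision-weighted average: μ_n = (τ₀μ₀ + τ_data·x̄)/(τ₀+τ_data), with τ₀=1/σ₀² and τ_data=n/σ².
Here τ₀ = 1/40.9 = 0.024450 and τ_data = 11/45.7 = 0.240700, so τ_n = 0.265150.
Rearranging for μ₀: μ₀ = (μ_n·τ_n − τ_data·x̄)/τ₀ = (15.3545·0.265150 − 0.240700·16.0) / 0.024450 = 0.220046/0.024450 ≈ 9.0.

μ₀ = 9.0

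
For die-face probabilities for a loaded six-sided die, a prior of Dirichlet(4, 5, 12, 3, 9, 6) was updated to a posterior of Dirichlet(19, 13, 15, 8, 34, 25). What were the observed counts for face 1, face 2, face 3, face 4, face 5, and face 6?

counts (15, 8, 3, 5, 25, 19)

For a Dirichlet(α) prior with multinomial counts c, the posterior is Dirichlet(α + c) componentwise.
Counts are posterior − prior componentwise: 19−4=15, 13−5=8, 15−12=3, 8−3=5, 34−9=25, 25−6=19.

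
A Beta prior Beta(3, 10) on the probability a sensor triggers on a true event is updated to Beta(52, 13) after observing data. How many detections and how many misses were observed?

Under Beta–binomial conjugacy the posterior parameters are (α+s, β+f).
Match parameters: s=52−3=49, f=13−10=3.

49 detections and 3 misses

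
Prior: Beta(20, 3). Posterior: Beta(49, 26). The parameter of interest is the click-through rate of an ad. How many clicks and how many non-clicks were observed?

29 clicks and 23 non-clicks

Beta is conjugate to the binomial likelihood: posterior = Beta(α+s, β+f).
So s = 49 − 20 = 29 and f = 26 − 3 = 23.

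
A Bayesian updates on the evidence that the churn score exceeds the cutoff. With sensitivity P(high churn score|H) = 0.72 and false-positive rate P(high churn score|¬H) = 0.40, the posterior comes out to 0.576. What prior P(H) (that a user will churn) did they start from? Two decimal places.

P(H) = 0.43

In odds form, posterior odds = prior odds × likelihood ratio, so prior odds = posterior odds ÷ LR.
Posterior odds = 0.576/(1−0.576) = 1.3585. LR = 0.72/0.40 = 1.8000.
Prior odds = 1.3585/1.8000 = 0.7547, so P(H) = 0.7547/(1+0.7547) ≈ 0.43.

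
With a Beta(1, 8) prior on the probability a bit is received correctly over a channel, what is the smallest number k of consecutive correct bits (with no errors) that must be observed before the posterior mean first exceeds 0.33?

After k correct bits and 0 errors the posterior is Beta(1+k, 8), with mean (1+k)/(1+8+k).
Set (1+k)/(9+k) > 0.33 and solve: k > (0.33·9 − 1)/(1 − 0.33) = 2.940.
The smallest integer exceeding 2.940 is 3.

k = 3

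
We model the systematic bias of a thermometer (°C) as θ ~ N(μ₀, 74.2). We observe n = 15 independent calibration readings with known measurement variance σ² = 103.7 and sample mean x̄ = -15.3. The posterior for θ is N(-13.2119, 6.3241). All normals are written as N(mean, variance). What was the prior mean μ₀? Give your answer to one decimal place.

With known observation variance, the Normal–Normal posterior has precision τ_n = τ₀ + n/σ² and mean μ_n = (τ₀μ₀ + (n/σ²)x̄)/τ_n.
Here τ₀ = 1/74.2 = 0.013477 and τ_data = 15/103.7 = 0.144648, so τ_n = 0.158125.
Rearranging for μ₀: μ₀ = (μ_n·τ_n − τ_data·x̄)/τ₀ = (-13.2119·0.158125 − 0.144648·-15.3) / 0.013477 = 0.123983/0.013477 ≈ 9.2.

μ₀ = 9.2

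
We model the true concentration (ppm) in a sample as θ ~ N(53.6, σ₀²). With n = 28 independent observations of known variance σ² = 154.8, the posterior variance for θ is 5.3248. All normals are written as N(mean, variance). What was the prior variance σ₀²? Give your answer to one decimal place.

σ₀² = 144.5

For the Normal–Normal model with known σ², precisions add: τ_n = τ₀ + n/σ².
So 1/σ₀² = 1/5.3248 − 28/154.8 = 0.187800 − 0.180879 = 0.006921.
Hence σ₀² = 1/0.006921 ≈ 144.5.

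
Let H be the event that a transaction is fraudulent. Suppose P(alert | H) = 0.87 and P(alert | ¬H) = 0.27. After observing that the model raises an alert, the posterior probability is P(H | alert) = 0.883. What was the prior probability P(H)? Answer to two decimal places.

P(H) = 0.70

In odds form, posterior odds = prior odds × likelihood ratio, so prior odds = posterior odds ÷ LR.
Posterior odds = 0.883/(1−0.883) = 7.5470. LR = 0.87/0.27 = 3.2222.
Prior odds = 7.5470/3.2222 = 2.3422, so P(H) = 2.3422/(1+2.3422) ≈ 0.70.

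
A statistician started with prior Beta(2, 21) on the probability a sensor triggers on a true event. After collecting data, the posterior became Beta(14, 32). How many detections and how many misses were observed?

12 detections and 11 misses

Under Beta–binomial conjugacy the posterior parameters are (α+s, β+f).
Match parameters: s=14−2=12, f=32−21=11.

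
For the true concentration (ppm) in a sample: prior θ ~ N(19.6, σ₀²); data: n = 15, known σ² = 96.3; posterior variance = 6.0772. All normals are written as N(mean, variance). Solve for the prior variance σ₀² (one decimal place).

σ₀² = 113.8

For the Normal–Normal model with known σ², precisions add: τ_n = τ₀ + n/σ².
So 1/σ₀² = 1/6.0772 − 15/96.3 = 0.164549 − 0.155763 = 0.008786.
Hence σ₀² = 1/0.008786 ≈ 113.8.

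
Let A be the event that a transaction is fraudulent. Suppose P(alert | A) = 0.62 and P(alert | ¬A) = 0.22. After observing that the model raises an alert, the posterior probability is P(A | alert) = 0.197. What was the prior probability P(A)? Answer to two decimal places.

In odds form, posterior odds = prior odds × likelihood ratio, so prior odds = posterior odds ÷ LR.
Posterior odds = 0.197/(1−0.197) = 0.2453. LR = 0.62/0.22 = 2.8182.
Prior odds = 0.2453/2.8182 = 0.0870, so P(A) = 0.0870/(1+0.0870) ≈ 0.08.

P(A) = 0.08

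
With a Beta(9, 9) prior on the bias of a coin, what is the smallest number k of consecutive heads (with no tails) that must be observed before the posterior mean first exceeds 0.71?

k = 14

After k heads and 0 tails the posterior is Beta(9+k, 9), with mean (9+k)/(9+9+k).
Set (9+k)/(18+k) > 0.71 and solve: k > (0.71·18 − 9)/(1 − 0.71) = 13.034.
The smallest integer exceeding 13.034 is 14, and checking k=14: (23)/(32) = 0.7188 > 0.71.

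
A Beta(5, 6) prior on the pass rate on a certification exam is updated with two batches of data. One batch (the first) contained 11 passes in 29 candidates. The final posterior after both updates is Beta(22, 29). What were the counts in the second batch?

6 passes and 5 failures

Sequential conjugate updates are equivalent to a single update on the pooled data, so total successes = posterior α − prior α and total failures = posterior β − prior β.
Total across both batches: 22−5=17 passes, 29−6=23 failures.
Subtract the first batch: 17−11=6 passes and 23−18=5 failures.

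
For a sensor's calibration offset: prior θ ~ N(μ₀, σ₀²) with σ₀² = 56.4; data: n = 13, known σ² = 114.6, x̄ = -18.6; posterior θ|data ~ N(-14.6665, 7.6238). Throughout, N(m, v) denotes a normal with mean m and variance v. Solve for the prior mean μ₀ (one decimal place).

With known observation variance, the Normal–Normal posterior has precision τ_n = τ₀ + n/σ² and mean μ_n = (τ₀μ₀ + (n/σ²)x̄)/τ_n.
Here τ₀ = 1/56.4 = 0.017730 and τ_data = 13/114.6 = 0.113438, so τ_n = 0.131168.
Rearranging for μ₀: μ₀ = (μ_n·τ_n − τ_data·x̄)/τ₀ = (-14.6665·0.131168 − 0.113438·-18.6) / 0.017730 = 0.186171/0.017730 ≈ 10.5.

μ₀ = 10.5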